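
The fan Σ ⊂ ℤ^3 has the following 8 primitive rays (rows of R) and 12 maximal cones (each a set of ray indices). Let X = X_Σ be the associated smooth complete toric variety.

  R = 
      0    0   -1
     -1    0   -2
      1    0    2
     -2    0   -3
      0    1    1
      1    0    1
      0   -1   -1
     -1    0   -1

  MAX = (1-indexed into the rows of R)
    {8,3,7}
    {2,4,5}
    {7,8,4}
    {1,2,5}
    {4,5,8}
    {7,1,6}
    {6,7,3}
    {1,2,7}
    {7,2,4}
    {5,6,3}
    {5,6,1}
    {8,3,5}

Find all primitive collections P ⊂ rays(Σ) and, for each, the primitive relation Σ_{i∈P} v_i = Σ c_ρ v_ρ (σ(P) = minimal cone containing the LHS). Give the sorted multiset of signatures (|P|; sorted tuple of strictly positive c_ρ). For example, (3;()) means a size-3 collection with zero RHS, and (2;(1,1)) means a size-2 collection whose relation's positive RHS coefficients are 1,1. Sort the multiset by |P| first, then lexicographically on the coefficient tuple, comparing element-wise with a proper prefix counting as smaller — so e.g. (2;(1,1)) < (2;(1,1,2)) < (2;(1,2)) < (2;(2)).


The 10 primitive collections of Σ (r=8, n=3):

  P={2,3}:  v_{2} + v_{3} = 0  ⟹  sig = (2;())
  P={5,7}:  v_{5} + v_{7} = 0  ⟹  sig = (2;())
  P={6,8}:  v_{6} + v_{8} = 0  ⟹  sig = (2;())
  P={1,3}:  v_{1} + v_{3} = v_{6}  ⟹  sig = (2;(1))
  P={1,8}:  v_{1} + v_{8} = v_{2}  ⟹  sig = (2;(1))
  P={2,6}:  v_{2} + v_{6} = v_{1}  ⟹  sig = (2;(1))
  P={2,8}:  v_{2} + v_{8} = v_{4}  ⟹  sig = (2;(1))
  P={3,4}:  v_{3} + v_{4} = v_{8}  ⟹  sig = (2;(1))
  P={4,6}:  v_{4} + v_{6} = v_{2}  ⟹  sig = (2;(1))
  P={1,4}:  v_{1} + v_{4} = 2·v_{2}  ⟹  sig = (2;(2))

Sorted signature multiset PRS(X):
{ (2;()) ×3,  (2;(1)) ×6,  (2;(2)) }


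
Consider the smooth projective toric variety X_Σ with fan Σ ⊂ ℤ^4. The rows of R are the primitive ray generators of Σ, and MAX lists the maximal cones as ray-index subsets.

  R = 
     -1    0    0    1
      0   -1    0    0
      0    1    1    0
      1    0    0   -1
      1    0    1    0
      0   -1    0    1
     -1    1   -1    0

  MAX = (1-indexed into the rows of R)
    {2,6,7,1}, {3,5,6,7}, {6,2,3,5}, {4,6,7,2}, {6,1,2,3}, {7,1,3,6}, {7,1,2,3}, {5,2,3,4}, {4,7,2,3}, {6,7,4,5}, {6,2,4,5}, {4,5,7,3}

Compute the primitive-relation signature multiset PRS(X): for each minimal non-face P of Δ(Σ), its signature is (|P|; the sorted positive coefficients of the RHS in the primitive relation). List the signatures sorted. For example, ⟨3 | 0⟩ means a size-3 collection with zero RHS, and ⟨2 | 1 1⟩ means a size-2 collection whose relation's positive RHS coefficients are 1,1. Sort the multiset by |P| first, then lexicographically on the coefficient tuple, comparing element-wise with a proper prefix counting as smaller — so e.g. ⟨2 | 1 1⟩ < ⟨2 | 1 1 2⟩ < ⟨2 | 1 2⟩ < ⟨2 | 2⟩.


5 minimal non-faces of Δ(Σ) (on 7 rays):

  P={1,4}:  v_{1} + v_{4} = 0 — sig = ⟨2 | 0⟩
  P={1,5}:  v_{1} + v_{5} = v_{3} + v_{6} — sig = ⟨2 | 1 1⟩
  P={2,5,7}:  v_{2} + v_{5} + v_{7} = 0 — sig = ⟨3 | 0⟩
  P={3,4,6}:  v_{3} + v_{4} + v_{6} = v_{5} — sig = ⟨3 | 1⟩
  P={2,3,6,7}:  v_{2} + v_{3} + v_{6} + v_{7} = v_{1} — sig = ⟨4 | 1⟩

Hence PRS(X_Σ) =
    ⟨2 | 0⟩
    ⟨2 | 1 1⟩
    ⟨3 | 0⟩
    ⟨3 | 1⟩
    ⟨4 | 1⟩


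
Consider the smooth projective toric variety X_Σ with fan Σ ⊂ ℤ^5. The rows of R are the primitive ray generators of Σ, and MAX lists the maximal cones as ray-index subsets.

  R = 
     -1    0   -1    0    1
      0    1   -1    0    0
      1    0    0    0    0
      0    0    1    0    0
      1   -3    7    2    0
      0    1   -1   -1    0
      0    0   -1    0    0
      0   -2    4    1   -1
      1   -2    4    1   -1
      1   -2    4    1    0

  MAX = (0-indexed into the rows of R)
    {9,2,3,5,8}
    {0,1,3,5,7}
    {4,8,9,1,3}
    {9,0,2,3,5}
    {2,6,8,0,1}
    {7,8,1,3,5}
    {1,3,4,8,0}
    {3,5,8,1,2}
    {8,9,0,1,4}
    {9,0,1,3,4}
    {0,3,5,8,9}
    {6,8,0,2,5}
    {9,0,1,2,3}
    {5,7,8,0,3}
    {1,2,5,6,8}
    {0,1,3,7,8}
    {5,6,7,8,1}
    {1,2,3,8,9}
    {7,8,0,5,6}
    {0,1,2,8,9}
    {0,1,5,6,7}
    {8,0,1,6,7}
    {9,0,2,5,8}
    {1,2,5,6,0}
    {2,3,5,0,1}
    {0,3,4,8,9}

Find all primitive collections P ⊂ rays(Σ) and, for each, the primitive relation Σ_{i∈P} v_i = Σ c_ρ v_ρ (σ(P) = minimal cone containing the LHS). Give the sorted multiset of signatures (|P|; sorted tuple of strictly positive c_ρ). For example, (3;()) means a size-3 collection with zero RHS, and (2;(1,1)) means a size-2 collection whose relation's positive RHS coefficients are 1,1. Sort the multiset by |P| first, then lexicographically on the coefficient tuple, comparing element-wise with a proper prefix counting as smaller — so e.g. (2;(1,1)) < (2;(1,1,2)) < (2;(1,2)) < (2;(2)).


|primitive collections| = 12. Relations:

  {3,6}:  v_{3} + v_{6} = 0  ⇒ sig = (2;())
  {2,7}:  v_{2} + v_{7} = v_{8}  ⇒ sig = (2;(1))
  {6,9}:  v_{6} + v_{9} = v_{0} + v_{2} + v_{8}  ⇒ sig = (2;(1,1,1))
  {4,6}:  v_{4} + v_{6} = v_{0} + v_{1} + v_{8} + v_{9}  ⇒ sig = (2;(1,1,1,1))
  {7,9}:  v_{7} + v_{9} = v_{0} + v_{3} + 2·v_{8}  ⇒ sig = (2;(1,1,2))
  {2,4}:  v_{2} + v_{4} = v_{1} + 2·v_{9}  ⇒ sig = (2;(1,2))
  {4,5}:  v_{4} + v_{5} = 2·v_{3} + v_{9}  ⇒ sig = (2;(1,2))
  {4,7}:  v_{4} + v_{7} = 2·v_{0} + v_{1} + 2·v_{3} + 3·v_{8}  ⇒ sig = (2;(1,2,2,3))
  {1,5,9}:  v_{1} + v_{5} + v_{9} = v_{2} + 2·v_{3}  ⇒ sig = (3;(1,2))
  {0,1,5,8}:  v_{0} + v_{1} + v_{5} + v_{8} = v_{3}  ⇒ sig = (4;(1))
  {0,2,3,8}:  v_{0} + v_{2} + v_{3} + v_{8} = v_{9}  ⇒ sig = (4;(1))
  {0,1,3,8,9}:  v_{0} + v_{1} + v_{3} + v_{8} + v_{9} = v_{4}  ⇒ sig = (5;(1))

Signatures (|P|; sorted positive RHS coefficients), sorted:
    (2;())
    (2;(1))
    (2;(1,1,1))
    (2;(1,1,1,1))
    (2;(1,1,2))
    (2;(1,2))
    (2;(1,2))
    (2;(1,2,2,3))
    (3;(1,2))
    (4;(1))
    (4;(1))
    (5;(1))


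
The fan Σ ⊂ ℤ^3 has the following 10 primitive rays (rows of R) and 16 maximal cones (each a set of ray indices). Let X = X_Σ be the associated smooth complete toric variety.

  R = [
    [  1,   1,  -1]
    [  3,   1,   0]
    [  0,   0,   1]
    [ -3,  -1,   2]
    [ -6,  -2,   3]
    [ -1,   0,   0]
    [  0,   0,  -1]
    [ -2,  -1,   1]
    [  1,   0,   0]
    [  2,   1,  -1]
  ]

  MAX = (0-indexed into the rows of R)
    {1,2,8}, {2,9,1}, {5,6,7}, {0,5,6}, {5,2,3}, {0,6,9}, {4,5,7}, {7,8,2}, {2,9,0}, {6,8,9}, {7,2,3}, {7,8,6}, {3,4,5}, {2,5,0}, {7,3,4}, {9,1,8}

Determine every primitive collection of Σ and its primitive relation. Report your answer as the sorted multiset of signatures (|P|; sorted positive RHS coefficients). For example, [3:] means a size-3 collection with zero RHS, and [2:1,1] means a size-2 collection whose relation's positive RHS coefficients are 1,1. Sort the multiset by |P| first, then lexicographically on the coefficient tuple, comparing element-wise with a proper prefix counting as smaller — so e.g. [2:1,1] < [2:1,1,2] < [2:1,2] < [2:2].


24 minimal non-faces of Δ(Σ) (on 10 rays):

  P = {2,6}:  v_{2} + v_{6} = 0  so sig = [2:]
  P = {5,8}:  v_{5} + v_{8} = 0  so sig = [2:]
  P = {7,9}:  v_{7} + v_{9} = 0  so sig = [2:]
  P = {0,7}:  v_{0} + v_{7} = v_{5}  so sig = [2:1]
  P = {0,8}:  v_{0} + v_{8} = v_{9}  so sig = [2:1]
  P = {5,9}:  v_{5} + v_{9} = v_{0}  so sig = [2:1]
  P = {1,4}:  v_{1} + v_{4} = v_{2} + v_{3}  so sig = [2:1,1]
  P = {1,5}:  v_{1} + v_{5} = v_{2} + v_{9}  so sig = [2:1,1]
  P = {1,6}:  v_{1} + v_{6} = v_{8} + v_{9}  so sig = [2:1,1]
  P = {1,7}:  v_{1} + v_{7} = v_{2} + v_{8}  so sig = [2:1,1]
  P = {3,6}:  v_{3} + v_{6} = v_{5} + v_{7}  so sig = [2:1,1]
  P = {3,8}:  v_{3} + v_{8} = v_{2} + v_{7}  so sig = [2:1,1]
  P = {3,9}:  v_{3} + v_{9} = v_{2} + v_{5}  so sig = [2:1,1]
  P = {4,8}:  v_{4} + v_{8} = v_{3} + v_{7}  so sig = [2:1,1]
  P = {4,9}:  v_{4} + v_{9} = v_{3} + v_{5}  so sig = [2:1,1]
  P = {0,1}:  v_{0} + v_{1} = v_{2} + 2·v_{9}  so sig = [2:1,2]
  P = {0,3}:  v_{0} + v_{3} = v_{2} + 2·v_{5}  so sig = [2:1,2]
  P = {0,4}:  v_{0} + v_{4} = v_{3} + 2·v_{5}  so sig = [2:1,2]
  P = {1,3}:  v_{1} + v_{3} = 2·v_{2}  so sig = [2:2]
  P = {2,4}:  v_{2} + v_{4} = 2·v_{3}  so sig = [2:2]
  P = {4,6}:  v_{4} + v_{6} = 2·v_{5} + 2·v_{7}  so sig = [2:2,2]
  P = {2,5,7}:  v_{2} + v_{5} + v_{7} = v_{3}  so sig = [3:1]
  P = {2,8,9}:  v_{2} + v_{8} + v_{9} = v_{1}  so sig = [3:1]
  P = {3,5,7}:  v_{3} + v_{5} + v_{7} = v_{4}  so sig = [3:1]

Sorted signature multiset PRS(X):
    |P|=2: 21 collections, coeffs (), (), (), (1), (1), (1), (1,1), (1,1), (1,1), (1,1), (1,1), (1,1), (1,1), (1,1), (1,1), (1,2), (1,2), (1,2), (2), (2), (2,2)
    |P|=3: 3 collections, coeffs (1), (1), (1)


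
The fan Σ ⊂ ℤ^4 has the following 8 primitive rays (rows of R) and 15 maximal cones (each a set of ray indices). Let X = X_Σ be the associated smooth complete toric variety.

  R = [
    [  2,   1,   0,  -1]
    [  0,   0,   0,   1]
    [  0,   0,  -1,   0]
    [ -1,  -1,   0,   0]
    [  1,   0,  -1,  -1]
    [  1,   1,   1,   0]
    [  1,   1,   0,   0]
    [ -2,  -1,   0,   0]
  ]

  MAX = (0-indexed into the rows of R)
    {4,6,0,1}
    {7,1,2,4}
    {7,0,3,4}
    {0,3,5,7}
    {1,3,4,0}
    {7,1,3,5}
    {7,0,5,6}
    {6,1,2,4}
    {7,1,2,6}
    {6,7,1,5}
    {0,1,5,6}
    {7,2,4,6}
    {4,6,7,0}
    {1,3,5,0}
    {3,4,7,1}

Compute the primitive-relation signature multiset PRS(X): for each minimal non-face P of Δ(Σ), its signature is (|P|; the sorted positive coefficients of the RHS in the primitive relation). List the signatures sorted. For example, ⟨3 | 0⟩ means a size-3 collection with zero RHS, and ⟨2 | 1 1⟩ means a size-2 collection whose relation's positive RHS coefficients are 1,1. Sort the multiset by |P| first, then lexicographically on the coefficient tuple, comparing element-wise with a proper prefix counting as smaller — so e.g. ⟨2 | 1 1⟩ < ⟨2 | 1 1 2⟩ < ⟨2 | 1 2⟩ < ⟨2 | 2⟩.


7 minimal non-faces of Δ(Σ) (on 8 rays):

  P = {3,6}:  v_{3} + v_{6} = 0 — sig = ⟨2 | 0⟩
  P = {2,5}:  v_{2} + v_{5} = v_{6} — sig = ⟨2 | 1⟩
  P = {4,5}:  v_{4} + v_{5} = v_{0} — sig = ⟨2 | 1⟩
  P = {0,2}:  v_{0} + v_{2} = v_{4} + v_{6} — sig = ⟨2 | 1 1⟩
  P = {2,3}:  v_{2} + v_{3} = v_{1} + v_{4} + v_{7} — sig = ⟨2 | 1 1 1⟩
  P = {0,1,7}:  v_{0} + v_{1} + v_{7} = 0 — sig = ⟨3 | 0⟩
  P = {1,4,6,7}:  v_{1} + v_{4} + v_{6} + v_{7} = v_{2} — sig = ⟨4 | 1⟩

so the primitive-relation signature multiset is
{ ⟨2 | 0⟩,  ⟨2 | 1⟩ ×2,  ⟨2 | 1 1⟩,  ⟨2 | 1 1 1⟩,  ⟨3 | 0⟩,  ⟨4 | 1⟩ }


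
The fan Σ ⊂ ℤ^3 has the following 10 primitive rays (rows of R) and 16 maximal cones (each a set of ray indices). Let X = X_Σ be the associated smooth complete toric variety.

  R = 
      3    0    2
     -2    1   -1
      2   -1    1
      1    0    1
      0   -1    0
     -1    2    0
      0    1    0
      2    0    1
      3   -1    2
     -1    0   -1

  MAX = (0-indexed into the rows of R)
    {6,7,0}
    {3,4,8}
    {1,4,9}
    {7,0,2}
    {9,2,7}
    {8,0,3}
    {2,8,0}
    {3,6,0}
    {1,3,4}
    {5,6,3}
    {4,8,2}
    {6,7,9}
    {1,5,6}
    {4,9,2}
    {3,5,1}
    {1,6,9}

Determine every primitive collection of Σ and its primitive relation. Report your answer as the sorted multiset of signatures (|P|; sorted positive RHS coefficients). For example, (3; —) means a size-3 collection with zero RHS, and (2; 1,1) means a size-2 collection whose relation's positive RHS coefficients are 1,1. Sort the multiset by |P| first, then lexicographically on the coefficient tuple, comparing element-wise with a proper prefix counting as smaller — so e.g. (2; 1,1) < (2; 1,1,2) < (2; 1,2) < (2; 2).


|primitive collections| = 22. Relations:

  P={1,2}:  v_{1} + v_{2} = 0 ; sig = (2; —)
  P={3,9}:  v_{3} + v_{9} = 0 ; sig = (2; —)
  P={4,6}:  v_{4} + v_{6} = 0 ; sig = (2; —)
  P={0,4}:  v_{0} + v_{4} = v_{8} ; sig = (2; 1)
  P={0,9}:  v_{0} + v_{9} = v_{7} ; sig = (2; 1)
  P={1,7}:  v_{1} + v_{7} = v_{6} ; sig = (2; 1)
  P={1,8}:  v_{1} + v_{8} = v_{3} ; sig = (2; 1)
  P={2,3}:  v_{2} + v_{3} = v_{8} ; sig = (2; 1)
  P={2,6}:  v_{2} + v_{6} = v_{7} ; sig = (2; 1)
  P={3,7}:  v_{3} + v_{7} = v_{0} ; sig = (2; 1)
  P={4,7}:  v_{4} + v_{7} = v_{2} ; sig = (2; 1)
  P={6,8}:  v_{6} + v_{8} = v_{0} ; sig = (2; 1)
  P={8,9}:  v_{8} + v_{9} = v_{2} ; sig = (2; 1)
  P={0,1}:  v_{0} + v_{1} = v_{3} + v_{6} ; sig = (2; 1,1)
  P={2,5}:  v_{2} + v_{5} = v_{3} + v_{6} ; sig = (2; 1,1)
  P={4,5}:  v_{4} + v_{5} = v_{1} + v_{3} ; sig = (2; 1,1)
  P={5,9}:  v_{5} + v_{9} = v_{1} + v_{6} ; sig = (2; 1,1)
  P={7,8}:  v_{7} + v_{8} = v_{0} + v_{2} ; sig = (2; 1,1)
  P={5,7}:  v_{5} + v_{7} = v_{3} + 2·v_{6} ; sig = (2; 1,2)
  P={5,8}:  v_{5} + v_{8} = 2·v_{3} + v_{6} ; sig = (2; 1,2)
  P={0,5}:  v_{0} + v_{5} = 2·v_{3} + 2·v_{6} ; sig = (2; 2,2)
  P={1,3,6}:  v_{1} + v_{3} + v_{6} = v_{5} ; sig = (3; 1)

Hence PRS(X_Σ) =
    (2; —)
    (2; —)
    (2; —)
    (2; 1)
    (2; 1)
    (2; 1)
    (2; 1)
    (2; 1)
    (2; 1)
    (2; 1)
    (2; 1)
    (2; 1)
    (2; 1)
    (2; 1,1)
    (2; 1,1)
    (2; 1,1)
    (2; 1,1)
    (2; 1,1)
    (2; 1,2)
    (2; 1,2)
    (2; 2,2)
    (3; 1)


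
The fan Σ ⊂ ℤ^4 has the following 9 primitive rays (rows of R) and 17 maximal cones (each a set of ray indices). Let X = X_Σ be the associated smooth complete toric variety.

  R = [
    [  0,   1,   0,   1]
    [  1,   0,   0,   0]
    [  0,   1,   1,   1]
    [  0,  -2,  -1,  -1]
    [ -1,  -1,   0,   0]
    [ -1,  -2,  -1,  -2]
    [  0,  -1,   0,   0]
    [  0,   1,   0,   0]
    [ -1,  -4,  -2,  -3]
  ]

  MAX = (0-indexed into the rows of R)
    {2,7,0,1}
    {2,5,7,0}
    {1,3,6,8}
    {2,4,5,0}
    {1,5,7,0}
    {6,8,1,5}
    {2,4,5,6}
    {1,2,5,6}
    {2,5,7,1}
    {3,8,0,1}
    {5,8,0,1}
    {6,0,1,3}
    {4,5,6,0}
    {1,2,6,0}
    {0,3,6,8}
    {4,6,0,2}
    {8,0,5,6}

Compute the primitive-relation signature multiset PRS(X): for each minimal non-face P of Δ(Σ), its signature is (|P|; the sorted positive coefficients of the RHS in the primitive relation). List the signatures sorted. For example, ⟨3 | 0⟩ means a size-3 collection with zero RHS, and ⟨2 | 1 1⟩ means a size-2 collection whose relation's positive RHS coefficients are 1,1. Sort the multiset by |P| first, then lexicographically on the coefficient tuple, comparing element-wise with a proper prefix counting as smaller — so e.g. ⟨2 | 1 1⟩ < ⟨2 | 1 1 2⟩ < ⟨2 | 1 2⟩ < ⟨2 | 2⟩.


Δ(Σ) — 9 vertices, 14 min non-faces:

  P = {6,7}:  v_{6} + v_{7} = 0  so sig = ⟨2 | 0⟩
  P = {1,4}:  v_{1} + v_{4} = v_{6}  so sig = ⟨2 | 1⟩
  P = {2,3}:  v_{2} + v_{3} = v_{6}  so sig = ⟨2 | 1⟩
  P = {3,5}:  v_{3} + v_{5} = v_{8}  so sig = ⟨2 | 1⟩
  P = {2,8}:  v_{2} + v_{8} = v_{5} + v_{6}  so sig = ⟨2 | 1 1⟩
  P = {3,7}:  v_{3} + v_{7} = v_{0} + v_{1} + v_{5}  so sig = ⟨2 | 1 1 1⟩
  P = {4,7}:  v_{4} + v_{7} = v_{0} + v_{2} + v_{5}  so sig = ⟨2 | 1 1 1⟩
  P = {3,4}:  v_{3} + v_{4} = v_{0} + v_{5} + 2·v_{6}  so sig = ⟨2 | 1 1 2⟩
  P = {7,8}:  v_{7} + v_{8} = v_{0} + v_{1} + 2·v_{5}  so sig = ⟨2 | 1 1 2⟩
  P = {4,8}:  v_{4} + v_{8} = v_{0} + 2·v_{5} + 2·v_{6}  so sig = ⟨2 | 1 2 2⟩
  P = {0,1,2,5}:  v_{0} + v_{1} + v_{2} + v_{5} = 0  so sig = ⟨4 | 0⟩
  P = {0,1,5,6}:  v_{0} + v_{1} + v_{5} + v_{6} = v_{3}  so sig = ⟨4 | 1⟩
  P = {0,2,5,6}:  v_{0} + v_{2} + v_{5} + v_{6} = v_{4}  so sig = ⟨4 | 1⟩
  P = {0,1,6,8}:  v_{0} + v_{1} + v_{6} + v_{8} = 2·v_{3}  so sig = ⟨4 | 2⟩

Sorted signature multiset PRS(X):
{ ⟨2 | 0⟩,  ⟨2 | 1⟩ ×3,  ⟨2 | 1 1⟩,  ⟨2 | 1 1 1⟩ ×2,  ⟨2 | 1 1 2⟩ ×2,  ⟨2 | 1 2 2⟩,  ⟨4 | 0⟩,  ⟨4 | 1⟩ ×2,  ⟨4 | 2⟩ }


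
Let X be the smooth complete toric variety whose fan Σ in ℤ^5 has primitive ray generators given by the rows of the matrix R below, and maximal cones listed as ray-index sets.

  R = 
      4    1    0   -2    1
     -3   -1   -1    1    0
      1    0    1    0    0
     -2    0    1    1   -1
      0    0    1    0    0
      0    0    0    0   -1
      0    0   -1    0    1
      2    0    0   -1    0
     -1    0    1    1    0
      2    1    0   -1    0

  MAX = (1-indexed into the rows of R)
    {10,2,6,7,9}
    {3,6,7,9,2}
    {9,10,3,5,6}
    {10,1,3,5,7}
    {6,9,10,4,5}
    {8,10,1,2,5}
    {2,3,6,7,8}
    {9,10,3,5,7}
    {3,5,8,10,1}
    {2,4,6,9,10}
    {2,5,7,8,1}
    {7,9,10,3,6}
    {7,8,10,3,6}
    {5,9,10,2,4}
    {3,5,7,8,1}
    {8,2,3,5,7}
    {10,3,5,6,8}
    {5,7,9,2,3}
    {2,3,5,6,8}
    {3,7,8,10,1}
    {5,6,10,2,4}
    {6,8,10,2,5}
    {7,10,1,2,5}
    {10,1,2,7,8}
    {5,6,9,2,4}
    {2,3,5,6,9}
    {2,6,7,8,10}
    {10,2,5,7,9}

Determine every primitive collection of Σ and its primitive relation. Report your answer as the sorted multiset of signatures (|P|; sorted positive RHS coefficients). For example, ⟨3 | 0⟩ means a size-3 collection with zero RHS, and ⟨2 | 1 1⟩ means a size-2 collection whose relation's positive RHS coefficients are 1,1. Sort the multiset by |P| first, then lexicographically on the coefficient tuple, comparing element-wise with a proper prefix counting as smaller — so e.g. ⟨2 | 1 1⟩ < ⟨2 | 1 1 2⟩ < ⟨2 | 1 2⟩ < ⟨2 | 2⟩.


|primitive collections| = 12. Relations:

  P = {8,9}:  v_{8} + v_{9} = v_{3}  ⇒ sig = ⟨2 | 1⟩
  P = {1,4}:  v_{1} + v_{4} = v_{5} + v_{10}  ⇒ sig = ⟨2 | 1 1⟩
  P = {1,6}:  v_{1} + v_{6} = v_{8} + v_{10}  ⇒ sig = ⟨2 | 1 1⟩
  P = {4,8}:  v_{4} + v_{8} = v_{5} + v_{6}  ⇒ sig = ⟨2 | 1 1⟩
  P = {3,4}:  v_{3} + v_{4} = v_{5} + v_{6} + v_{9}  ⇒ sig = ⟨2 | 1 1 1⟩
  P = {4,7}:  v_{4} + v_{7} = v_{2} + v_{9} + v_{10}  ⇒ sig = ⟨2 | 1 1 1⟩
  P = {1,9}:  v_{1} + v_{9} = v_{3} + v_{5} + v_{7} + v_{10}  ⇒ sig = ⟨2 | 1 1 1 1⟩
  P = {2,3,10}:  v_{2} + v_{3} + v_{10} = 0  ⇒ sig = ⟨3 | 0⟩
  P = {5,6,7}:  v_{5} + v_{6} + v_{7} = 0  ⇒ sig = ⟨3 | 0⟩
  P = {1,2,3}:  v_{1} + v_{2} + v_{3} = v_{5} + v_{7} + v_{8}  ⇒ sig = ⟨3 | 1 1 1⟩
  P = {5,7,8,10}:  v_{5} + v_{7} + v_{8} + v_{10} = v_{1}  ⇒ sig = ⟨4 | 1⟩
  P = {2,5,6,9,10}:  v_{2} + v_{5} + v_{6} + v_{9} + v_{10} = v_{4}  ⇒ sig = ⟨5 | 1⟩

so the primitive-relation signature multiset is
    ⟨2 | 1⟩
    ⟨2 | 1 1⟩
    ⟨2 | 1 1⟩
    ⟨2 | 1 1⟩
    ⟨2 | 1 1 1⟩
    ⟨2 | 1 1 1⟩
    ⟨2 | 1 1 1 1⟩
    ⟨3 | 0⟩
    ⟨3 | 0⟩
    ⟨3 | 1 1 1⟩
    ⟨4 | 1⟩
    ⟨5 | 1⟩


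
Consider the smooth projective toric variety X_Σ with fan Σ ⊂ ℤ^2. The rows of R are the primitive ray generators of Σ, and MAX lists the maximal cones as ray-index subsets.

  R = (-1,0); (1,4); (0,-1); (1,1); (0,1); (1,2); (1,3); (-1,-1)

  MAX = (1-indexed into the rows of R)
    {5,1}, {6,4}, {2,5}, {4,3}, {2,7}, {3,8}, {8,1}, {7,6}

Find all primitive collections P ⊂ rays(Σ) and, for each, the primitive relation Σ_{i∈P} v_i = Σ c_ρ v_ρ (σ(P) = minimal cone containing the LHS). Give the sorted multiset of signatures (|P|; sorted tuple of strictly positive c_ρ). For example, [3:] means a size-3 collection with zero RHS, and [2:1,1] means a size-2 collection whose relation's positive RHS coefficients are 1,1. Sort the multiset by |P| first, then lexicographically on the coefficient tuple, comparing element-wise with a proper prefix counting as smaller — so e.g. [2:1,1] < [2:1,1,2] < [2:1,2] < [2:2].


|primitive collections| = 20. Relations:

  P={3,5}:  v_{3} + v_{5} = 0 ; sig = [2:]
  P={4,8}:  v_{4} + v_{8} = 0 ; sig = [2:]
  P={1,3}:  v_{1} + v_{3} = v_{8} ; sig = [2:1]
  P={1,4}:  v_{1} + v_{4} = v_{5} ; sig = [2:1]
  P={2,3}:  v_{2} + v_{3} = v_{7} ; sig = [2:1]
  P={3,6}:  v_{3} + v_{6} = v_{4} ; sig = [2:1]
  P={3,7}:  v_{3} + v_{7} = v_{6} ; sig = [2:1]
  P={4,5}:  v_{4} + v_{5} = v_{6} ; sig = [2:1]
  P={5,6}:  v_{5} + v_{6} = v_{7} ; sig = [2:1]
  P={5,7}:  v_{5} + v_{7} = v_{2} ; sig = [2:1]
  P={5,8}:  v_{5} + v_{8} = v_{1} ; sig = [2:1]
  P={6,8}:  v_{6} + v_{8} = v_{5} ; sig = [2:1]
  P={2,4}:  v_{2} + v_{4} = v_{6} + v_{7} ; sig = [2:1,1]
  P={1,6}:  v_{1} + v_{6} = 2·v_{5} ; sig = [2:2]
  P={2,6}:  v_{2} + v_{6} = 2·v_{7} ; sig = [2:2]
  P={4,7}:  v_{4} + v_{7} = 2·v_{6} ; sig = [2:2]
  P={7,8}:  v_{7} + v_{8} = 2·v_{5} ; sig = [2:2]
  P={1,7}:  v_{1} + v_{7} = 3·v_{5} ; sig = [2:3]
  P={2,8}:  v_{2} + v_{8} = 3·v_{5} ; sig = [2:3]
  P={1,2}:  v_{1} + v_{2} = 4·v_{5} ; sig = [2:4]

so the primitive-relation signature multiset is
{ [2:] ×2,  [2:1] ×10,  [2:1,1],  [2:2] ×4,  [2:3] ×2,  [2:4] }


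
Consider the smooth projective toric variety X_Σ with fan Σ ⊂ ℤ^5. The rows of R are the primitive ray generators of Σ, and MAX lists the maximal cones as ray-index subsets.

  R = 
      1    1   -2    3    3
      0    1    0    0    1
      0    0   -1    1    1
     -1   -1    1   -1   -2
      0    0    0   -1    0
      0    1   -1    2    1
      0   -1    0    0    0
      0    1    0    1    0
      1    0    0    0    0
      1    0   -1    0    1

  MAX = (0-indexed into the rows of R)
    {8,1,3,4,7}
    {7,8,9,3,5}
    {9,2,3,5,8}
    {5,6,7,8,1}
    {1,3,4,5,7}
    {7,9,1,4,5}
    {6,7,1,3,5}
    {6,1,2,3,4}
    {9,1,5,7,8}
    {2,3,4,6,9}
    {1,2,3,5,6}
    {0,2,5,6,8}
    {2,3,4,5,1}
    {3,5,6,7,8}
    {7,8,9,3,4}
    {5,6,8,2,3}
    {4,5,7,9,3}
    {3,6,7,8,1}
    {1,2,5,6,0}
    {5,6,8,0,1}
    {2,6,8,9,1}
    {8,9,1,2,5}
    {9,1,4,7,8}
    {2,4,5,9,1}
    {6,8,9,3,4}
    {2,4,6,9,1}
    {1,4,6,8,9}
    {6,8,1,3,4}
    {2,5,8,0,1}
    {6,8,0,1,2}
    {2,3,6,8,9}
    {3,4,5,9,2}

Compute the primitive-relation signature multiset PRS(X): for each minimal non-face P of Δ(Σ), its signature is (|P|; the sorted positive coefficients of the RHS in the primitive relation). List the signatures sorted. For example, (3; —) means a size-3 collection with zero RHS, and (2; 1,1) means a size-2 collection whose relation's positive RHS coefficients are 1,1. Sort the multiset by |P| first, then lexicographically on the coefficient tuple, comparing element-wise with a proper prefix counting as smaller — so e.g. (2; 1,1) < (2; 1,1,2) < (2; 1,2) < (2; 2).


The 15 primitive collections of Σ (r=10, n=5):

  • {2,7}:  v_{2} + v_{7} = v_{5}  so sig = (2; 1)
  • {0,3}:  v_{0} + v_{3} = v_{5} + v_{6}  so sig = (2; 1,1)
  • {0,7}:  v_{0} + v_{7} = v_{1} + 2·v_{5} + v_{6} + v_{8}  so sig = (2; 1,1,1,2)
  • {0,4}:  v_{0} + v_{4} = v_{1} + 2·v_{2} + v_{8}  so sig = (2; 1,1,2)
  • {0,9}:  v_{0} + v_{9} = v_{1} + 3·v_{2} + 2·v_{8}  so sig = (2; 1,2,3)
  • {4,6,7}:  v_{4} + v_{6} + v_{7} = 0  so sig = (3; —)
  • {1,3,9}:  v_{1} + v_{3} + v_{9} = v_{4}  so sig = (3; 1)
  • {2,4,8}:  v_{2} + v_{4} + v_{8} = v_{9}  so sig = (3; 1)
  • {4,5,6}:  v_{4} + v_{5} + v_{6} = v_{2}  so sig = (3; 1)
  • {4,5,8}:  v_{4} + v_{5} + v_{8} = v_{7} + v_{9}  so sig = (3; 1,1)
  • {6,7,9}:  v_{6} + v_{7} + v_{9} = v_{2} + v_{8}  so sig = (3; 1,1)
  • {5,6,9}:  v_{5} + v_{6} + v_{9} = 2·v_{2} + v_{8}  so sig = (3; 1,2)
  • {1,2,3,8}:  v_{1} + v_{2} + v_{3} + v_{8} = 0  so sig = (4; —)
  • {1,3,5,8}:  v_{1} + v_{3} + v_{5} + v_{8} = v_{7}  so sig = (4; 1)
  • {1,2,5,6,8}:  v_{1} + v_{2} + v_{5} + v_{6} + v_{8} = v_{0}  so sig = (5; 1)

Sorted signature multiset PRS(X):
[(2; 1), (2; 1,1), (2; 1,1,1,2), (2; 1,1,2), (2; 1,2,3), (3; —), (3; 1), (3; 1), (3; 1), (3; 1,1), (3; 1,1), (3; 1,2), (4; —), (4; 1), (5; 1)]


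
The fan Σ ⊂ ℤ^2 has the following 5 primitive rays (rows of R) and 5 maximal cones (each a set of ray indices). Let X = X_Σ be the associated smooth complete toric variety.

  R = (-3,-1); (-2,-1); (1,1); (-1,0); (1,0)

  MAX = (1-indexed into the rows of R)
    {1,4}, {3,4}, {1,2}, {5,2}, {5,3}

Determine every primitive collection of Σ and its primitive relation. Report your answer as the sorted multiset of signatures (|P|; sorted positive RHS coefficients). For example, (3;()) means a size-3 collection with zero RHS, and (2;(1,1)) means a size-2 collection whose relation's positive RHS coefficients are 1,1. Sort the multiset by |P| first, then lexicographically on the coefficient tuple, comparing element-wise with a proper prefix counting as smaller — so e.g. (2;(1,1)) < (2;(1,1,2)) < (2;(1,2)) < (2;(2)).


Minimal non-faces — 5 found among 5 rays, 5 max cones:

  P = {4,5}:  v_{4} + v_{5} = 0  →  sig = (2;())
  P = {1,5}:  v_{1} + v_{5} = v_{2}  →  sig = (2;(1))
  P = {2,3}:  v_{2} + v_{3} = v_{4}  →  sig = (2;(1))
  P = {2,4}:  v_{2} + v_{4} = v_{1}  →  sig = (2;(1))
  P = {1,3}:  v_{1} + v_{3} = 2·v_{4}  →  sig = (2;(2))

Sorted signature multiset PRS(X):
[(2;()), (2;(1)), (2;(1)), (2;(1)), (2;(2))]


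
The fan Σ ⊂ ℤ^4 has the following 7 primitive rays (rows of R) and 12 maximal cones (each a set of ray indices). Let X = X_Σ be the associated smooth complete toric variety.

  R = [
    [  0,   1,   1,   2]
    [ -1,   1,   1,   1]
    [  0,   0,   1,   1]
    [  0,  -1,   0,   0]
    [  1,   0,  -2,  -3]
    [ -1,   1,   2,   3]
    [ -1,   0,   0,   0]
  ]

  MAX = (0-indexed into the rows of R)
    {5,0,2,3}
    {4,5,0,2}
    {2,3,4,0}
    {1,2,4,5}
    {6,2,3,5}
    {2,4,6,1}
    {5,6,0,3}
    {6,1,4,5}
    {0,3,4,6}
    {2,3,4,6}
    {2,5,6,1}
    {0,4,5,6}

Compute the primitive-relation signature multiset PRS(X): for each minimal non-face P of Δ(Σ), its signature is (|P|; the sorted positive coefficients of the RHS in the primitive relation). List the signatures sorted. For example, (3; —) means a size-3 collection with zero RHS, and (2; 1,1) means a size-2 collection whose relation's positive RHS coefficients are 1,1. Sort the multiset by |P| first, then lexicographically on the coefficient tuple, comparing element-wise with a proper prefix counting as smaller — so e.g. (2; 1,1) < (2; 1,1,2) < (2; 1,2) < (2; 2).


Minimal non-faces — 5 found among 7 rays, 12 max cones:

  • {1,3}:  v_{1} + v_{3} = v_{2} + v_{6} ; sig = (2; 1,1)
  • {0,1}:  v_{0} + v_{1} = v_{4} + 2·v_{5} ; sig = (2; 1,2)
  • {3,4,5}:  v_{3} + v_{4} + v_{5} = 0 ; sig = (3; —)
  • {0,2,6}:  v_{0} + v_{2} + v_{6} = v_{5} ; sig = (3; 1)
  • {2,4,5,6}:  v_{2} + v_{4} + v_{5} + v_{6} = v_{1} ; sig = (4; 1)

Signatures (|P|; sorted positive RHS coefficients), sorted:
    |P|=2: 2 collections, coeffs (1,1), (1,2)
    |P|=3: 2 collections, coeffs (), (1)
    |P|=4: 1 collection, coeffs (1)


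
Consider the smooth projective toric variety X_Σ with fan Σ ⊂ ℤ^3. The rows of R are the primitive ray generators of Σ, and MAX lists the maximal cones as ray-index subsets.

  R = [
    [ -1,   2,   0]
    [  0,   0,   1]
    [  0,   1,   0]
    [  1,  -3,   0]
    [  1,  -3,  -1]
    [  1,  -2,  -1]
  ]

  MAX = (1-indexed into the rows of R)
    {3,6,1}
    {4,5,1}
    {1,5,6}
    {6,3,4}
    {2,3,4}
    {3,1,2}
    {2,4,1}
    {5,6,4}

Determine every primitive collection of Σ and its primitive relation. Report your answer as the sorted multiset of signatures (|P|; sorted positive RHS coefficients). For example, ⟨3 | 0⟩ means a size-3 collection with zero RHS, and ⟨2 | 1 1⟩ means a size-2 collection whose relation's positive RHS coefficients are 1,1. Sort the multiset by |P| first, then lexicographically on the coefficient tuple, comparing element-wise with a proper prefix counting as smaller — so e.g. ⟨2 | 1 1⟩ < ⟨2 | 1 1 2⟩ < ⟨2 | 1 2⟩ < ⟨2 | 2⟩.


Δ(Σ) — 6 vertices, 5 min non-faces:

  • {2,5}:  v_{2} + v_{5} = v_{4} ; sig = ⟨2 | 1⟩
  • {3,5}:  v_{3} + v_{5} = v_{6} ; sig = ⟨2 | 1⟩
  • {2,6}:  v_{2} + v_{6} = v_{3} + v_{4} ; sig = ⟨2 | 1 1⟩
  • {1,3,4}:  v_{1} + v_{3} + v_{4} = 0 ; sig = ⟨3 | 0⟩
  • {1,4,6}:  v_{1} + v_{4} + v_{6} = v_{5} ; sig = ⟨3 | 1⟩

Sorted signature multiset PRS(X):
[⟨2 | 1⟩, ⟨2 | 1⟩, ⟨2 | 1 1⟩, ⟨3 | 0⟩, ⟨3 | 1⟩]


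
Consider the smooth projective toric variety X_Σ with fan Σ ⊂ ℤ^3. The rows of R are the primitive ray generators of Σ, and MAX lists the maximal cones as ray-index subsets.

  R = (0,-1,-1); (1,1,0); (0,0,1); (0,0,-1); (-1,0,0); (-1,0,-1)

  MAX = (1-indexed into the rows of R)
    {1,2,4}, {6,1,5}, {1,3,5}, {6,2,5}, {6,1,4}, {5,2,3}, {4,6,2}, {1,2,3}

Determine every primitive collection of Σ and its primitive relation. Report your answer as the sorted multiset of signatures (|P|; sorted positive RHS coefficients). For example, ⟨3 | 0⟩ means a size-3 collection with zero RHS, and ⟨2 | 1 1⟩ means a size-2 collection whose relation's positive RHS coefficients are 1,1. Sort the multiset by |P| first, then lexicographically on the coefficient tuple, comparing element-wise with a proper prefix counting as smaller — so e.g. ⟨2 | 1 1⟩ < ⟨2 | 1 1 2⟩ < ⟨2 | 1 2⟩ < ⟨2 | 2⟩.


Minimal non-faces — 5 found among 6 rays, 8 max cones:

  • {3,4}:  v_{3} + v_{4} = 0  ⟹  sig = ⟨2 | 0⟩
  • {3,6}:  v_{3} + v_{6} = v_{5}  ⟹  sig = ⟨2 | 1⟩
  • {4,5}:  v_{4} + v_{5} = v_{6}  ⟹  sig = ⟨2 | 1⟩
  • {1,2,5}:  v_{1} + v_{2} + v_{5} = v_{4}  ⟹  sig = ⟨3 | 1⟩
  • {1,2,6}:  v_{1} + v_{2} + v_{6} = 2·v_{4}  ⟹  sig = ⟨3 | 2⟩

Hence PRS(X_Σ) =
    ⟨2 | 0⟩
    ⟨2 | 1⟩
    ⟨2 | 1⟩
    ⟨3 | 1⟩
    ⟨3 | 2⟩


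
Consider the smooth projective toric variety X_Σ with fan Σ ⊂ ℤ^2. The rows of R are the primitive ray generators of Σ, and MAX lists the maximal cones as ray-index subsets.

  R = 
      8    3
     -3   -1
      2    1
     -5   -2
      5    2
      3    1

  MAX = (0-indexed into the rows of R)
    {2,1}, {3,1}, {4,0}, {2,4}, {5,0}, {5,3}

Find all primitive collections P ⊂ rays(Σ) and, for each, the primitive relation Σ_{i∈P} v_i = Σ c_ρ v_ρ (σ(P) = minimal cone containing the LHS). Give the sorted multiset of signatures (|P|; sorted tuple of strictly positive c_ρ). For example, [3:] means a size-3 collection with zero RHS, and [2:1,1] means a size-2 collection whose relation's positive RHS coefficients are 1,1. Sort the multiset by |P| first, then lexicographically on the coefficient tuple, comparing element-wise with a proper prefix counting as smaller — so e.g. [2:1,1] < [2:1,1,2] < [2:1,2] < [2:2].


9 minimal non-faces of Δ(Σ) (on 6 rays):

  P = {1,5}:  v_{1} + v_{5} = 0 — sig = [2:]
  P = {3,4}:  v_{3} + v_{4} = 0 — sig = [2:]
  P = {0,1}:  v_{0} + v_{1} = v_{4} — sig = [2:1]
  P = {0,3}:  v_{0} + v_{3} = v_{5} — sig = [2:1]
  P = {1,4}:  v_{1} + v_{4} = v_{2} — sig = [2:1]
  P = {2,3}:  v_{2} + v_{3} = v_{1} — sig = [2:1]
  P = {2,5}:  v_{2} + v_{5} = v_{4} — sig = [2:1]
  P = {4,5}:  v_{4} + v_{5} = v_{0} — sig = [2:1]
  P = {0,2}:  v_{0} + v_{2} = 2·v_{4} — sig = [2:2]

Hence PRS(X_Σ) =
{ [2:] ×2,  [2:1] ×6,  [2:2] }


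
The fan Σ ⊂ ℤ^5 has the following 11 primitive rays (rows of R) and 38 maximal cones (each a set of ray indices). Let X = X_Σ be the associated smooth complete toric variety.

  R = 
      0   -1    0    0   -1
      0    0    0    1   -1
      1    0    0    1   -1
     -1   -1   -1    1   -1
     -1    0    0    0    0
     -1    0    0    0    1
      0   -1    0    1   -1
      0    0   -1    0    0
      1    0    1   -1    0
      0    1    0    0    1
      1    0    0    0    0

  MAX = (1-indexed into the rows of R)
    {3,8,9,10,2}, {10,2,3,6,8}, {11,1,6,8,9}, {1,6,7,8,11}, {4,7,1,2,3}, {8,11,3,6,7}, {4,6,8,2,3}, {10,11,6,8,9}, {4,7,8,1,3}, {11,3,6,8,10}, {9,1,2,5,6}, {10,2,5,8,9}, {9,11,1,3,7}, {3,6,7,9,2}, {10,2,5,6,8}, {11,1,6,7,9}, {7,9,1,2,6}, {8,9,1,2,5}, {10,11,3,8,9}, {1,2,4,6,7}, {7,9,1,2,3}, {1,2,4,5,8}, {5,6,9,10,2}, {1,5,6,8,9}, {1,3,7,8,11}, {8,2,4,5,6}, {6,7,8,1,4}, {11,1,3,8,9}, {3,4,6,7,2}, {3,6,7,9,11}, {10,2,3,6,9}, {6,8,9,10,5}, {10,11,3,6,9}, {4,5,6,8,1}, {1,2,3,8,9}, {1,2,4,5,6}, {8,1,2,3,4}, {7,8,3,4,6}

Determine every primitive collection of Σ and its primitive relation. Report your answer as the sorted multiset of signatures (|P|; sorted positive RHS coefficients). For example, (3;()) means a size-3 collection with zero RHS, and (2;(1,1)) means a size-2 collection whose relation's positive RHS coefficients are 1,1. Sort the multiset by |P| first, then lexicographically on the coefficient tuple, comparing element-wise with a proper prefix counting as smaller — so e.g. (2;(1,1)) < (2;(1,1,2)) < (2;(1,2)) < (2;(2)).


Minimal non-faces — 15 found among 11 rays, 38 max cones:

  P={1,10}:  v_{1} + v_{10} = 0  so sig = (2;())
  P={5,11}:  v_{5} + v_{11} = 0  so sig = (2;())
  P={2,11}:  v_{2} + v_{11} = v_{3}  so sig = (2;(1))
  P={3,5}:  v_{3} + v_{5} = v_{2}  so sig = (2;(1))
  P={4,9}:  v_{4} + v_{9} = v_{1}  so sig = (2;(1))
  P={4,11}:  v_{4} + v_{11} = v_{7} + v_{8}  so sig = (2;(1,1))
  P={7,10}:  v_{7} + v_{10} = v_{3} + v_{6}  so sig = (2;(1,1))
  P={4,10}:  v_{4} + v_{10} = v_{2} + v_{6} + v_{8}  so sig = (2;(1,1,1))
  P={5,7}:  v_{5} + v_{7} = v_{1} + v_{2} + v_{6}  so sig = (2;(1,1,1))
  P={1,3,6}:  v_{1} + v_{3} + v_{6} = v_{7}  so sig = (3;(1))
  P={2,7,8}:  v_{2} + v_{7} + v_{8} = v_{3} + v_{4}  so sig = (3;(1,1))
  P={7,8,9}:  v_{7} + v_{8} + v_{9} = v_{1} + v_{11}  so sig = (3;(1,1))
  P={2,6,8,9}:  v_{2} + v_{6} + v_{8} + v_{9} = 0  so sig = (4;())
  P={1,2,6,8}:  v_{1} + v_{2} + v_{6} + v_{8} = v_{4}  so sig = (4;(1))
  P={3,6,8,9}:  v_{3} + v_{6} + v_{8} + v_{9} = v_{11}  so sig = (4;(1))

Hence PRS(X_Σ) =
{ (2;()) ×2,  (2;(1)) ×3,  (2;(1,1)) ×2,  (2;(1,1,1)) ×2,  (3;(1)),  (3;(1,1)) ×2,  (4;()),  (4;(1)) ×2 }


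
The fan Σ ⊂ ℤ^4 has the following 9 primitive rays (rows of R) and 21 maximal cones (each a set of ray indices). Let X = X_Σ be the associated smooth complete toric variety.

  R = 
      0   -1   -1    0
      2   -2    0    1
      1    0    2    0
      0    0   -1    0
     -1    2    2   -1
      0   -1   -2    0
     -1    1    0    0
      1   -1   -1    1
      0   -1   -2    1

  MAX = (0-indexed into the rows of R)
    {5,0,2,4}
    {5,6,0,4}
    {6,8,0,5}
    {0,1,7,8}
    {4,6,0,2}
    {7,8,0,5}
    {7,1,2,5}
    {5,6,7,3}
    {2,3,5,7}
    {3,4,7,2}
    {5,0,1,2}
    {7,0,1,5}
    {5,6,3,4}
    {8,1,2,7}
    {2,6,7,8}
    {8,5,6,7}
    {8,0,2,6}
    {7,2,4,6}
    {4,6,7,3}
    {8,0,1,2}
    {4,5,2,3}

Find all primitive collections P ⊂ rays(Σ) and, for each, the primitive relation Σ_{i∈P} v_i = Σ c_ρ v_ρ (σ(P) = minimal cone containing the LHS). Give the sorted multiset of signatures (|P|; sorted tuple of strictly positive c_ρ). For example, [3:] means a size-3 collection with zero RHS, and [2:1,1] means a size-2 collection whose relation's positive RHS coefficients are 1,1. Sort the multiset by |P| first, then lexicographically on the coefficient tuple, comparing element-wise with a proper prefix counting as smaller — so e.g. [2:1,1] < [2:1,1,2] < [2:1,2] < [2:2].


Minimal non-faces — 14 found among 9 rays, 21 max cones:

  P={0,3}:  v_{0} + v_{3} = v_{5}  →  sig = [2:1]
  P={1,4}:  v_{1} + v_{4} = v_{2}  →  sig = [2:1]
  P={4,8}:  v_{4} + v_{8} = v_{6}  →  sig = [2:1]
  P={1,6}:  v_{1} + v_{6} = v_{2} + v_{8}  →  sig = [2:1,1]
  P={1,3}:  v_{1} + v_{3} = v_{2} + v_{5} + v_{7}  →  sig = [2:1,1,1]
  P={3,8}:  v_{3} + v_{8} = v_{5} + v_{6} + v_{7}  →  sig = [2:1,1,1]
  P={0,4,7}:  v_{0} + v_{4} + v_{7} = 0  →  sig = [3:]
  P={2,5,6}:  v_{2} + v_{5} + v_{6} = 0  →  sig = [3:]
  P={0,2,7}:  v_{0} + v_{2} + v_{7} = v_{1}  →  sig = [3:1]
  P={0,6,7}:  v_{0} + v_{6} + v_{7} = v_{8}  →  sig = [3:1]
  P={4,5,7}:  v_{4} + v_{5} + v_{7} = v_{3}  →  sig = [3:1]
  P={2,3,6}:  v_{2} + v_{3} + v_{6} = v_{4} + v_{7}  →  sig = [3:1,1]
  P={2,5,8}:  v_{2} + v_{5} + v_{8} = v_{0} + v_{7}  →  sig = [3:1,1]
  P={1,5,8}:  v_{1} + v_{5} + v_{8} = 2·v_{0} + 2·v_{7}  →  sig = [3:2,2]

Signatures (|P|; sorted positive RHS coefficients), sorted:
[[2:1], [2:1], [2:1], [2:1,1], [2:1,1,1], [2:1,1,1], [3:], [3:], [3:1], [3:1], [3:1], [3:1,1], [3:1,1], [3:2,2]]


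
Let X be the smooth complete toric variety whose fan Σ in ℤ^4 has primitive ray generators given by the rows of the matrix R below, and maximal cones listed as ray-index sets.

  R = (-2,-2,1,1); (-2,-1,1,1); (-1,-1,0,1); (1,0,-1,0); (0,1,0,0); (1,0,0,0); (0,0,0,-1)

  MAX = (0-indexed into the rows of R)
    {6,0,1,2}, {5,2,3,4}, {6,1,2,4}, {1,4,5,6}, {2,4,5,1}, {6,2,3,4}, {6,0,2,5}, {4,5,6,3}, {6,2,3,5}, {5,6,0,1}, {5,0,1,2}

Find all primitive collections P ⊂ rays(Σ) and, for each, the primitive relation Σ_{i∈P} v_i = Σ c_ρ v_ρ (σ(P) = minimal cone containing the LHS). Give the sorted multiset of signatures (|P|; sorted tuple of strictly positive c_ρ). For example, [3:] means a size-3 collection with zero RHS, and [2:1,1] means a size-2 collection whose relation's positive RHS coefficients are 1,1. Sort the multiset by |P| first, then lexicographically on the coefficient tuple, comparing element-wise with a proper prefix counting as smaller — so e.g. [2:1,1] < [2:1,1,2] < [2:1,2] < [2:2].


Minimal non-faces — 5 found among 7 rays, 11 max cones:

  P = {0,4}:  v_{0} + v_{4} = v_{1}  →  sig = [2:1]
  P = {1,3}:  v_{1} + v_{3} = v_{2}  →  sig = [2:1]
  P = {0,3}:  v_{0} + v_{3} = 2·v_{2} + v_{5} + v_{6}  →  sig = [2:1,1,2]
  P = {2,4,5,6}:  v_{2} + v_{4} + v_{5} + v_{6} = 0  →  sig = [4:]
  P = {1,2,5,6}:  v_{1} + v_{2} + v_{5} + v_{6} = v_{0}  →  sig = [4:1]

Signatures (|P|; sorted positive RHS coefficients), sorted:
    |P|=2: 3 collections, coeffs (1), (1), (1,1,2)
    |P|=4: 2 collections, coeffs (), (1)


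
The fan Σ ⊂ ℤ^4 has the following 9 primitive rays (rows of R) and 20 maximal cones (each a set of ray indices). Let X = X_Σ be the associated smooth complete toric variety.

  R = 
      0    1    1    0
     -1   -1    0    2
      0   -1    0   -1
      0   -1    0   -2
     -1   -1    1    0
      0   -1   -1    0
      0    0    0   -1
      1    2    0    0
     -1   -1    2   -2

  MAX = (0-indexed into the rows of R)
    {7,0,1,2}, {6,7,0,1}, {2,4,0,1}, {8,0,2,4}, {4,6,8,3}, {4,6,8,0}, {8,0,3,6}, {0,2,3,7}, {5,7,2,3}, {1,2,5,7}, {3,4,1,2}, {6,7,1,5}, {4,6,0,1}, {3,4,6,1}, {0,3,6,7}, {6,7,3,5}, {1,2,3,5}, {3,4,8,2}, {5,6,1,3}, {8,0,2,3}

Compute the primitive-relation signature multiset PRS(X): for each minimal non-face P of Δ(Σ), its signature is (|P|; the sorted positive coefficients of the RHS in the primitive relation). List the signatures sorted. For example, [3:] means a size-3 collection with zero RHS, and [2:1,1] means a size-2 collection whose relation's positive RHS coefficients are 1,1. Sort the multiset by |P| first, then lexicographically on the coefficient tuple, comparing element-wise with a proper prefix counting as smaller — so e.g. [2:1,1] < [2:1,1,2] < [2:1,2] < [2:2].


Δ(Σ) — 9 vertices, 10 min non-faces:

  P={0,5}:  v_{0} + v_{5} = 0  so sig = [2:]
  P={2,6}:  v_{2} + v_{6} = v_{3}  so sig = [2:1]
  P={4,7}:  v_{4} + v_{7} = v_{0}  so sig = [2:1]
  P={4,5}:  v_{4} + v_{5} = v_{1} + v_{3}  so sig = [2:1,1]
  P={5,8}:  v_{5} + v_{8} = v_{3} + v_{4}  so sig = [2:1,1]
  P={7,8}:  v_{7} + v_{8} = 2·v_{0} + v_{3}  so sig = [2:1,2]
  P={1,8}:  v_{1} + v_{8} = 2·v_{4}  so sig = [2:2]
  P={1,3,7}:  v_{1} + v_{3} + v_{7} = 0  so sig = [3:]
  P={0,1,3}:  v_{0} + v_{1} + v_{3} = v_{4}  so sig = [3:1]
  P={0,3,4}:  v_{0} + v_{3} + v_{4} = v_{8}  so sig = [3:1]

Sorted signature multiset PRS(X):
{ [2:],  [2:1] ×2,  [2:1,1] ×2,  [2:1,2],  [2:2],  [3:],  [3:1] ×2 }


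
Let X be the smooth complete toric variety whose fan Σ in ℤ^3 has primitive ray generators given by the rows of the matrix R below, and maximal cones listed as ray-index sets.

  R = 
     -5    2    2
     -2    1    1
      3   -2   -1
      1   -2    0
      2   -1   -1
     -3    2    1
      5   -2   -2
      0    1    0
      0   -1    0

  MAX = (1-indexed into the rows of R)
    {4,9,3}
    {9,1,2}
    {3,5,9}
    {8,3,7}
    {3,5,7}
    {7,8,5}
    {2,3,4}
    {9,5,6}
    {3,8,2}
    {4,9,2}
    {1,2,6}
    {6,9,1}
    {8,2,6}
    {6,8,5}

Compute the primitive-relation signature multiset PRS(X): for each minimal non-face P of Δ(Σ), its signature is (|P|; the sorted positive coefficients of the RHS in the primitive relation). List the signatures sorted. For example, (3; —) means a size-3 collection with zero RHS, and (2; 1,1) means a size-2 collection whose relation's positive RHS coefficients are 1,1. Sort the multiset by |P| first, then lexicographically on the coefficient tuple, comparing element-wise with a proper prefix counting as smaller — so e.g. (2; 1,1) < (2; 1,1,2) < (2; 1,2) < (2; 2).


18 collections generate NE(X_Σ); each relation:

  {1,7}:  v_{1} + v_{7} = 0  ⇒ sig = (2; —)
  {2,5}:  v_{2} + v_{5} = 0  ⇒ sig = (2; —)
  {3,6}:  v_{3} + v_{6} = 0  ⇒ sig = (2; —)
  {8,9}:  v_{8} + v_{9} = 0  ⇒ sig = (2; —)
  {1,3}:  v_{1} + v_{3} = v_{2} + v_{9}  ⇒ sig = (2; 1,1)
  {1,5}:  v_{1} + v_{5} = v_{6} + v_{9}  ⇒ sig = (2; 1,1)
  {1,8}:  v_{1} + v_{8} = v_{2} + v_{6}  ⇒ sig = (2; 1,1)
  {2,7}:  v_{2} + v_{7} = v_{3} + v_{8}  ⇒ sig = (2; 1,1)
  {4,5}:  v_{4} + v_{5} = v_{3} + v_{9}  ⇒ sig = (2; 1,1)
  {4,6}:  v_{4} + v_{6} = v_{2} + v_{9}  ⇒ sig = (2; 1,1)
  {4,8}:  v_{4} + v_{8} = v_{2} + v_{3}  ⇒ sig = (2; 1,1)
  {6,7}:  v_{6} + v_{7} = v_{5} + v_{8}  ⇒ sig = (2; 1,1)
  {7,9}:  v_{7} + v_{9} = v_{3} + v_{5}  ⇒ sig = (2; 1,1)
  {4,7}:  v_{4} + v_{7} = 2·v_{3}  ⇒ sig = (2; 2)
  {1,4}:  v_{1} + v_{4} = 2·v_{2} + 2·v_{9}  ⇒ sig = (2; 2,2)
  {2,3,9}:  v_{2} + v_{3} + v_{9} = v_{4}  ⇒ sig = (3; 1)
  {2,6,9}:  v_{2} + v_{6} + v_{9} = v_{1}  ⇒ sig = (3; 1)
  {3,5,8}:  v_{3} + v_{5} + v_{8} = v_{7}  ⇒ sig = (3; 1)

Hence PRS(X_Σ) =
{ (2; —) ×4,  (2; 1,1) ×9,  (2; 2),  (2; 2,2),  (3; 1) ×3 }
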